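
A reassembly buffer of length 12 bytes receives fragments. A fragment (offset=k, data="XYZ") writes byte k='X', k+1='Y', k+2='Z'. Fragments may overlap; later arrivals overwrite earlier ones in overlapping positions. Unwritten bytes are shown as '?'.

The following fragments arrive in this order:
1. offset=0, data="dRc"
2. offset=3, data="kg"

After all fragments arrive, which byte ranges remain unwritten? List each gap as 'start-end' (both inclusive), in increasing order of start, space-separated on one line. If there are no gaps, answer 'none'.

Fragment 1: offset=0 len=3
Fragment 2: offset=3 len=2
Gaps: 5-11

Answer: 5-11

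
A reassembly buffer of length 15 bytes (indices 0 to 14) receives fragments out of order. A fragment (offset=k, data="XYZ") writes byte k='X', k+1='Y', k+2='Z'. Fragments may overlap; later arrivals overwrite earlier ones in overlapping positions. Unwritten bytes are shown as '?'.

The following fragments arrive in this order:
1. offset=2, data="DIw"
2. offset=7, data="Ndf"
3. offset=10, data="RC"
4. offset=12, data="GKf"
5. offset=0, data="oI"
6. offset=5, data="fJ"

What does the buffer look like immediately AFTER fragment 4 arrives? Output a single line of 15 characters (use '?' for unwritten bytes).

Answer: ??DIw??NdfRCGKf

Derivation:
Fragment 1: offset=2 data="DIw" -> buffer=??DIw??????????
Fragment 2: offset=7 data="Ndf" -> buffer=??DIw??Ndf?????
Fragment 3: offset=10 data="RC" -> buffer=??DIw??NdfRC???
Fragment 4: offset=12 data="GKf" -> buffer=??DIw??NdfRCGKf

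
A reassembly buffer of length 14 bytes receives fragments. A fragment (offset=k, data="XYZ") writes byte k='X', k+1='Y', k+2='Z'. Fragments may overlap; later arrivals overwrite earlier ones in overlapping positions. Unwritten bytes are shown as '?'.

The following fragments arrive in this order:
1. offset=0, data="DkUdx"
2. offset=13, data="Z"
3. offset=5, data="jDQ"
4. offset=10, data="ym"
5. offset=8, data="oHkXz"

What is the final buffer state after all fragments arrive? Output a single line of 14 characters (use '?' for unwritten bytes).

Fragment 1: offset=0 data="DkUdx" -> buffer=DkUdx?????????
Fragment 2: offset=13 data="Z" -> buffer=DkUdx????????Z
Fragment 3: offset=5 data="jDQ" -> buffer=DkUdxjDQ?????Z
Fragment 4: offset=10 data="ym" -> buffer=DkUdxjDQ??ym?Z
Fragment 5: offset=8 data="oHkXz" -> buffer=DkUdxjDQoHkXzZ

Answer: DkUdxjDQoHkXzZ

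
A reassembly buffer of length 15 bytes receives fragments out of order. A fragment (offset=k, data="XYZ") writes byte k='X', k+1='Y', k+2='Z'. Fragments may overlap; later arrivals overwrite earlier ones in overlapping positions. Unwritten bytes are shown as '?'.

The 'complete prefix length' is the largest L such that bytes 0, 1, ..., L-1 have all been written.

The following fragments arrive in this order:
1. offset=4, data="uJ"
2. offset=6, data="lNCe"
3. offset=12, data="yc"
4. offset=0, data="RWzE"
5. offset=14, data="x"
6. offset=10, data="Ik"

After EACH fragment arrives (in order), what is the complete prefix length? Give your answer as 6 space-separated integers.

Answer: 0 0 0 10 10 15

Derivation:
Fragment 1: offset=4 data="uJ" -> buffer=????uJ????????? -> prefix_len=0
Fragment 2: offset=6 data="lNCe" -> buffer=????uJlNCe????? -> prefix_len=0
Fragment 3: offset=12 data="yc" -> buffer=????uJlNCe??yc? -> prefix_len=0
Fragment 4: offset=0 data="RWzE" -> buffer=RWzEuJlNCe??yc? -> prefix_len=10
Fragment 5: offset=14 data="x" -> buffer=RWzEuJlNCe??ycx -> prefix_len=10
Fragment 6: offset=10 data="Ik" -> buffer=RWzEuJlNCeIkycx -> prefix_len=15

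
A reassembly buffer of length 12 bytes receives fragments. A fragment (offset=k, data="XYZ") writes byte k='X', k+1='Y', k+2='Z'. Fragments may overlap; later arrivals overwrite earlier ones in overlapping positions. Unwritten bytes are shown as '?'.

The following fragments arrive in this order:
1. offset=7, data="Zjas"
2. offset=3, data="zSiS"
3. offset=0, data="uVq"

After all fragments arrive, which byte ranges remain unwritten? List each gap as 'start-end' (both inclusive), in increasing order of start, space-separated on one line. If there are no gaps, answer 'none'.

Fragment 1: offset=7 len=4
Fragment 2: offset=3 len=4
Fragment 3: offset=0 len=3
Gaps: 11-11

Answer: 11-11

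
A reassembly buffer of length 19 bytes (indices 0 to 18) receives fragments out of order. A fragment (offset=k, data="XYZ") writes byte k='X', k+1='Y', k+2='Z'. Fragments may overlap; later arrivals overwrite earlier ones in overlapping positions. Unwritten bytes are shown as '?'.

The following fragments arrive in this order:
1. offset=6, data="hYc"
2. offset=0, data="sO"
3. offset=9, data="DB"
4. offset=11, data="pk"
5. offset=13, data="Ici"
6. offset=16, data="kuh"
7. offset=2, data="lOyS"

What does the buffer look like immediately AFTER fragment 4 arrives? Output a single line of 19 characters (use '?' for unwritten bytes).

Answer: sO????hYcDBpk??????

Derivation:
Fragment 1: offset=6 data="hYc" -> buffer=??????hYc??????????
Fragment 2: offset=0 data="sO" -> buffer=sO????hYc??????????
Fragment 3: offset=9 data="DB" -> buffer=sO????hYcDB????????
Fragment 4: offset=11 data="pk" -> buffer=sO????hYcDBpk??????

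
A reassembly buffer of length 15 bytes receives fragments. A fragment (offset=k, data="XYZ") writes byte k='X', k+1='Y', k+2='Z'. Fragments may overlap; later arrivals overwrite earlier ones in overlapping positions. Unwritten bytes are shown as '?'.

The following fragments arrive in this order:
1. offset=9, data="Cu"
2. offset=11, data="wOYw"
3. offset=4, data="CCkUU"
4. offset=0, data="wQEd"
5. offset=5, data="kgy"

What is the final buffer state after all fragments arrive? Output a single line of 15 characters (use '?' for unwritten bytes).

Answer: wQEdCkgyUCuwOYw

Derivation:
Fragment 1: offset=9 data="Cu" -> buffer=?????????Cu????
Fragment 2: offset=11 data="wOYw" -> buffer=?????????CuwOYw
Fragment 3: offset=4 data="CCkUU" -> buffer=????CCkUUCuwOYw
Fragment 4: offset=0 data="wQEd" -> buffer=wQEdCCkUUCuwOYw
Fragment 5: offset=5 data="kgy" -> buffer=wQEdCkgyUCuwOYw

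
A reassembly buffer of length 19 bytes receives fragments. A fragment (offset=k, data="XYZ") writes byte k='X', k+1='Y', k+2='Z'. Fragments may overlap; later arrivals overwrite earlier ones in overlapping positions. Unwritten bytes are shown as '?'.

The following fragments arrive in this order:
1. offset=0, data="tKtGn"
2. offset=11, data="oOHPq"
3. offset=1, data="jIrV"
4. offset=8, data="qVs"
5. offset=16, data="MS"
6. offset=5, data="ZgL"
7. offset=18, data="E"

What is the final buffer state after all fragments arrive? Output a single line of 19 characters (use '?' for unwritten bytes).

Fragment 1: offset=0 data="tKtGn" -> buffer=tKtGn??????????????
Fragment 2: offset=11 data="oOHPq" -> buffer=tKtGn??????oOHPq???
Fragment 3: offset=1 data="jIrV" -> buffer=tjIrV??????oOHPq???
Fragment 4: offset=8 data="qVs" -> buffer=tjIrV???qVsoOHPq???
Fragment 5: offset=16 data="MS" -> buffer=tjIrV???qVsoOHPqMS?
Fragment 6: offset=5 data="ZgL" -> buffer=tjIrVZgLqVsoOHPqMS?
Fragment 7: offset=18 data="E" -> buffer=tjIrVZgLqVsoOHPqMSE

Answer: tjIrVZgLqVsoOHPqMSE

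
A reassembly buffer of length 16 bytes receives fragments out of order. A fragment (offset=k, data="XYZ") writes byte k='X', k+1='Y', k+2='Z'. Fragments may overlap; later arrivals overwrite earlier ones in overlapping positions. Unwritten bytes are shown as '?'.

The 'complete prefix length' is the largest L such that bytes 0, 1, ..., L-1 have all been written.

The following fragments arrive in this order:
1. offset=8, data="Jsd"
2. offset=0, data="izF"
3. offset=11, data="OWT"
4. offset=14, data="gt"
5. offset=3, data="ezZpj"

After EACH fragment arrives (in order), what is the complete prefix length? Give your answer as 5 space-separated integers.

Answer: 0 3 3 3 16

Derivation:
Fragment 1: offset=8 data="Jsd" -> buffer=????????Jsd????? -> prefix_len=0
Fragment 2: offset=0 data="izF" -> buffer=izF?????Jsd????? -> prefix_len=3
Fragment 3: offset=11 data="OWT" -> buffer=izF?????JsdOWT?? -> prefix_len=3
Fragment 4: offset=14 data="gt" -> buffer=izF?????JsdOWTgt -> prefix_len=3
Fragment 5: offset=3 data="ezZpj" -> buffer=izFezZpjJsdOWTgt -> prefix_len=16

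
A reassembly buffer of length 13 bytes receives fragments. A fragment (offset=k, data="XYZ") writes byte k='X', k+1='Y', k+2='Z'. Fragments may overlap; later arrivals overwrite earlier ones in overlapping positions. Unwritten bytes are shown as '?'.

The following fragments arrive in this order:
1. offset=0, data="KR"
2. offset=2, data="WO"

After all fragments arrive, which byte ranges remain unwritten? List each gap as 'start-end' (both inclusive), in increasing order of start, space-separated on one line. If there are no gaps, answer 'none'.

Answer: 4-12

Derivation:
Fragment 1: offset=0 len=2
Fragment 2: offset=2 len=2
Gaps: 4-12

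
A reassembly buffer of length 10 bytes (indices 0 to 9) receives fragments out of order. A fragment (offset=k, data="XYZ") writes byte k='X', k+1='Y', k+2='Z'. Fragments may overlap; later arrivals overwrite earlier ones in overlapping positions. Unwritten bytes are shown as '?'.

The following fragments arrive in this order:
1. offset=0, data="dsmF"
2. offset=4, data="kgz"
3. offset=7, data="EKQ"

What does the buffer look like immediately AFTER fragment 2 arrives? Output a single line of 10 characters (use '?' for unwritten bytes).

Fragment 1: offset=0 data="dsmF" -> buffer=dsmF??????
Fragment 2: offset=4 data="kgz" -> buffer=dsmFkgz???

Answer: dsmFkgz???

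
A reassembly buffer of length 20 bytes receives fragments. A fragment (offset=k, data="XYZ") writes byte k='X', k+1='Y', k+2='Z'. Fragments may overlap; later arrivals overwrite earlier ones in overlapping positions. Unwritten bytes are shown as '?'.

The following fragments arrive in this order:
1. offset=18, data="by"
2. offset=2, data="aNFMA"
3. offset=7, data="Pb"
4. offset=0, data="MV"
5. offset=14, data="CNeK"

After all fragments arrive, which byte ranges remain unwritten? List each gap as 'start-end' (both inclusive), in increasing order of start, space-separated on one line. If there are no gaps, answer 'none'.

Fragment 1: offset=18 len=2
Fragment 2: offset=2 len=5
Fragment 3: offset=7 len=2
Fragment 4: offset=0 len=2
Fragment 5: offset=14 len=4
Gaps: 9-13

Answer: 9-13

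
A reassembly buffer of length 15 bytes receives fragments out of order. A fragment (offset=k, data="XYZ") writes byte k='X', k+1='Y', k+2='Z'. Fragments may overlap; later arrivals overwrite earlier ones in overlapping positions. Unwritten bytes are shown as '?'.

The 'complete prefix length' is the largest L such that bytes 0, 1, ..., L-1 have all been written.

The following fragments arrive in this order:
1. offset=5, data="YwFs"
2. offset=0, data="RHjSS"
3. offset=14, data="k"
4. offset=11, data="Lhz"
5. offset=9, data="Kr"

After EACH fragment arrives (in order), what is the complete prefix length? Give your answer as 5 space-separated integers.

Fragment 1: offset=5 data="YwFs" -> buffer=?????YwFs?????? -> prefix_len=0
Fragment 2: offset=0 data="RHjSS" -> buffer=RHjSSYwFs?????? -> prefix_len=9
Fragment 3: offset=14 data="k" -> buffer=RHjSSYwFs?????k -> prefix_len=9
Fragment 4: offset=11 data="Lhz" -> buffer=RHjSSYwFs??Lhzk -> prefix_len=9
Fragment 5: offset=9 data="Kr" -> buffer=RHjSSYwFsKrLhzk -> prefix_len=15

Answer: 0 9 9 9 15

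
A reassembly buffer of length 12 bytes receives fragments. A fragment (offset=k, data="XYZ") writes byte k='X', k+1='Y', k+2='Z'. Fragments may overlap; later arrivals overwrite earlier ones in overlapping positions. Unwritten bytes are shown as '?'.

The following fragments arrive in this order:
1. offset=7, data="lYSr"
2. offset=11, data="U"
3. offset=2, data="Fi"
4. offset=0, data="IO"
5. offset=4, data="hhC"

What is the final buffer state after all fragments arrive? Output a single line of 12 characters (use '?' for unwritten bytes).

Answer: IOFihhClYSrU

Derivation:
Fragment 1: offset=7 data="lYSr" -> buffer=???????lYSr?
Fragment 2: offset=11 data="U" -> buffer=???????lYSrU
Fragment 3: offset=2 data="Fi" -> buffer=??Fi???lYSrU
Fragment 4: offset=0 data="IO" -> buffer=IOFi???lYSrU
Fragment 5: offset=4 data="hhC" -> buffer=IOFihhClYSrU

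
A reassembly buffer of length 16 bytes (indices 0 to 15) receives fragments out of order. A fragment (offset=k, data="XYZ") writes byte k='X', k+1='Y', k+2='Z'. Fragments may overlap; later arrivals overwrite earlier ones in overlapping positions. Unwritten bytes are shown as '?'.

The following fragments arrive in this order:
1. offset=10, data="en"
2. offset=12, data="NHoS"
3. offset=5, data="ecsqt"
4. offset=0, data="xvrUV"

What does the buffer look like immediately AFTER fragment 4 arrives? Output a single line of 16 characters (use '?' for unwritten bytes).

Fragment 1: offset=10 data="en" -> buffer=??????????en????
Fragment 2: offset=12 data="NHoS" -> buffer=??????????enNHoS
Fragment 3: offset=5 data="ecsqt" -> buffer=?????ecsqtenNHoS
Fragment 4: offset=0 data="xvrUV" -> buffer=xvrUVecsqtenNHoS

Answer: xvrUVecsqtenNHoS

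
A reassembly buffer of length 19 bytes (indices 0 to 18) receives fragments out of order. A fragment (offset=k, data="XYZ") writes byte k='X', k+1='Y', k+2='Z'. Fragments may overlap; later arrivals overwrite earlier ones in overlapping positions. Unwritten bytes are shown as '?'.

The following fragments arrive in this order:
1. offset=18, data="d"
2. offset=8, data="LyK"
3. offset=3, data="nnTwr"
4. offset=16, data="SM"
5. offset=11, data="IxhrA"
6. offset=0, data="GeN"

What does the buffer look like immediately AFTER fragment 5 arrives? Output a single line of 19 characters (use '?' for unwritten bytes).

Fragment 1: offset=18 data="d" -> buffer=??????????????????d
Fragment 2: offset=8 data="LyK" -> buffer=????????LyK???????d
Fragment 3: offset=3 data="nnTwr" -> buffer=???nnTwrLyK???????d
Fragment 4: offset=16 data="SM" -> buffer=???nnTwrLyK?????SMd
Fragment 5: offset=11 data="IxhrA" -> buffer=???nnTwrLyKIxhrASMd

Answer: ???nnTwrLyKIxhrASMd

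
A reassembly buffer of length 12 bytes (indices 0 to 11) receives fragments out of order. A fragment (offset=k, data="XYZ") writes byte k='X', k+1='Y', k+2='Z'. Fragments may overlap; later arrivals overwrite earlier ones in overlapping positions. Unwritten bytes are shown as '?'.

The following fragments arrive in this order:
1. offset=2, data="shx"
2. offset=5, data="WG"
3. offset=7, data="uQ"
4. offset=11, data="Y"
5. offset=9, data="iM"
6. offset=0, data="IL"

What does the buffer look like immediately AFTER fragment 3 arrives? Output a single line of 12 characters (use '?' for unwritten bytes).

Answer: ??shxWGuQ???

Derivation:
Fragment 1: offset=2 data="shx" -> buffer=??shx???????
Fragment 2: offset=5 data="WG" -> buffer=??shxWG?????
Fragment 3: offset=7 data="uQ" -> buffer=??shxWGuQ???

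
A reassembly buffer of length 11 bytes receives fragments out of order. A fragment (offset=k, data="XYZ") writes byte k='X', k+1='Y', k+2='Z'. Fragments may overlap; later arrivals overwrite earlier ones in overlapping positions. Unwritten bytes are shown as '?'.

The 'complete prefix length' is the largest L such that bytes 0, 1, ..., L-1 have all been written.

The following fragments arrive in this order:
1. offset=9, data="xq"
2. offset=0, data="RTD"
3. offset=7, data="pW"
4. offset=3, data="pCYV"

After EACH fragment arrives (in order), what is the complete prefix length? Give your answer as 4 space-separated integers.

Fragment 1: offset=9 data="xq" -> buffer=?????????xq -> prefix_len=0
Fragment 2: offset=0 data="RTD" -> buffer=RTD??????xq -> prefix_len=3
Fragment 3: offset=7 data="pW" -> buffer=RTD????pWxq -> prefix_len=3
Fragment 4: offset=3 data="pCYV" -> buffer=RTDpCYVpWxq -> prefix_len=11

Answer: 0 3 3 11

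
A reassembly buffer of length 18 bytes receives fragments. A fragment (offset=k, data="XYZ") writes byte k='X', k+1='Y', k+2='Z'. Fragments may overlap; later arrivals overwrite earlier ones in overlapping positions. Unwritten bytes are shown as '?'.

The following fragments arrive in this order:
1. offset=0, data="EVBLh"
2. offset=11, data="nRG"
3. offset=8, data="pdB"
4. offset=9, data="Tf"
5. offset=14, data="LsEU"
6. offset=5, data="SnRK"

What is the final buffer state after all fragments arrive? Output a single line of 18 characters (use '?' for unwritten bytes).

Answer: EVBLhSnRKTfnRGLsEU

Derivation:
Fragment 1: offset=0 data="EVBLh" -> buffer=EVBLh?????????????
Fragment 2: offset=11 data="nRG" -> buffer=EVBLh??????nRG????
Fragment 3: offset=8 data="pdB" -> buffer=EVBLh???pdBnRG????
Fragment 4: offset=9 data="Tf" -> buffer=EVBLh???pTfnRG????
Fragment 5: offset=14 data="LsEU" -> buffer=EVBLh???pTfnRGLsEU
Fragment 6: offset=5 data="SnRK" -> buffer=EVBLhSnRKTfnRGLsEU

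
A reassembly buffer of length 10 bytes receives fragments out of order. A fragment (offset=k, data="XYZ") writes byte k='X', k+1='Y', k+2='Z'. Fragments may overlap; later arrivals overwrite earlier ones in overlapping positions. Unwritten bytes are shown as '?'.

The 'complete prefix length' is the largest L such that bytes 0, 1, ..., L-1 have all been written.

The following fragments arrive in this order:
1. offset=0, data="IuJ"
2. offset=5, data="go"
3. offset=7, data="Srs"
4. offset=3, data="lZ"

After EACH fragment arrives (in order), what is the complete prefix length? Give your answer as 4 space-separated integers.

Fragment 1: offset=0 data="IuJ" -> buffer=IuJ??????? -> prefix_len=3
Fragment 2: offset=5 data="go" -> buffer=IuJ??go??? -> prefix_len=3
Fragment 3: offset=7 data="Srs" -> buffer=IuJ??goSrs -> prefix_len=3
Fragment 4: offset=3 data="lZ" -> buffer=IuJlZgoSrs -> prefix_len=10

Answer: 3 3 3 10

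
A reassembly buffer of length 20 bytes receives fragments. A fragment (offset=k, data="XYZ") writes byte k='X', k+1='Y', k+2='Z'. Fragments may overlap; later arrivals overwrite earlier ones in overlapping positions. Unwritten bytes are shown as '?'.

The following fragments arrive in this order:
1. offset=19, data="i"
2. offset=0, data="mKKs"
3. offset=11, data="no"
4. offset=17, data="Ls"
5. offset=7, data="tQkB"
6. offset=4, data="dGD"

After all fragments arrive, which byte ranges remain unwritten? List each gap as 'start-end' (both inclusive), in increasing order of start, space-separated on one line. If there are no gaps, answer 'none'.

Answer: 13-16

Derivation:
Fragment 1: offset=19 len=1
Fragment 2: offset=0 len=4
Fragment 3: offset=11 len=2
Fragment 4: offset=17 len=2
Fragment 5: offset=7 len=4
Fragment 6: offset=4 len=3
Gaps: 13-16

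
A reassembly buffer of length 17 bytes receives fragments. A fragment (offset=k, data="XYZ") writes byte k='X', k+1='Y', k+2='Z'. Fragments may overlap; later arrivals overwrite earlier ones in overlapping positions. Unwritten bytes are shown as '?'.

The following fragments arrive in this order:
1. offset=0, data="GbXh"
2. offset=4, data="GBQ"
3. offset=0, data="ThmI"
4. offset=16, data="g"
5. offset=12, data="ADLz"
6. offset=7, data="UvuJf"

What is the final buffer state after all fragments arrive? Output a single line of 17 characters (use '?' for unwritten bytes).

Answer: ThmIGBQUvuJfADLzg

Derivation:
Fragment 1: offset=0 data="GbXh" -> buffer=GbXh?????????????
Fragment 2: offset=4 data="GBQ" -> buffer=GbXhGBQ??????????
Fragment 3: offset=0 data="ThmI" -> buffer=ThmIGBQ??????????
Fragment 4: offset=16 data="g" -> buffer=ThmIGBQ?????????g
Fragment 5: offset=12 data="ADLz" -> buffer=ThmIGBQ?????ADLzg
Fragment 6: offset=7 data="UvuJf" -> buffer=ThmIGBQUvuJfADLzg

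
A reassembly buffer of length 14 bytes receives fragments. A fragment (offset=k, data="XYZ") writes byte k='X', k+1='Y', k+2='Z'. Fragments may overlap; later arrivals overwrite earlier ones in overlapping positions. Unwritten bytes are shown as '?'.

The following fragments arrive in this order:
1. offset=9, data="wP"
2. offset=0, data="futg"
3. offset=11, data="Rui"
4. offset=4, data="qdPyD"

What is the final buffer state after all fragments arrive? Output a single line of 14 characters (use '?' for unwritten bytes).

Answer: futgqdPyDwPRui

Derivation:
Fragment 1: offset=9 data="wP" -> buffer=?????????wP???
Fragment 2: offset=0 data="futg" -> buffer=futg?????wP???
Fragment 3: offset=11 data="Rui" -> buffer=futg?????wPRui
Fragment 4: offset=4 data="qdPyD" -> buffer=futgqdPyDwPRui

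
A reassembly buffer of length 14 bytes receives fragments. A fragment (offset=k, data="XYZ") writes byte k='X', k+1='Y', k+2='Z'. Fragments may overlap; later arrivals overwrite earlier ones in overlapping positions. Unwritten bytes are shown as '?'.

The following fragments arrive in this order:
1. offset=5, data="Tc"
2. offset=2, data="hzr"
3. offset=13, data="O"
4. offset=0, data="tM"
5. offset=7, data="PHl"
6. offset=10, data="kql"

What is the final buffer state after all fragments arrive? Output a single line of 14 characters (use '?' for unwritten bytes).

Answer: tMhzrTcPHlkqlO

Derivation:
Fragment 1: offset=5 data="Tc" -> buffer=?????Tc???????
Fragment 2: offset=2 data="hzr" -> buffer=??hzrTc???????
Fragment 3: offset=13 data="O" -> buffer=??hzrTc??????O
Fragment 4: offset=0 data="tM" -> buffer=tMhzrTc??????O
Fragment 5: offset=7 data="PHl" -> buffer=tMhzrTcPHl???O
Fragment 6: offset=10 data="kql" -> buffer=tMhzrTcPHlkqlO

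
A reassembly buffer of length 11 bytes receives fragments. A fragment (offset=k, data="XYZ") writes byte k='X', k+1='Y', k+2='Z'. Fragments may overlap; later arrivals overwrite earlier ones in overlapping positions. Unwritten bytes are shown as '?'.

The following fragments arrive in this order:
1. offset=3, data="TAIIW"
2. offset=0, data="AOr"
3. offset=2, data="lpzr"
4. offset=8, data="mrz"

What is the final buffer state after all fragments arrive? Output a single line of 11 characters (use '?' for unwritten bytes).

Fragment 1: offset=3 data="TAIIW" -> buffer=???TAIIW???
Fragment 2: offset=0 data="AOr" -> buffer=AOrTAIIW???
Fragment 3: offset=2 data="lpzr" -> buffer=AOlpzrIW???
Fragment 4: offset=8 data="mrz" -> buffer=AOlpzrIWmrz

Answer: AOlpzrIWmrz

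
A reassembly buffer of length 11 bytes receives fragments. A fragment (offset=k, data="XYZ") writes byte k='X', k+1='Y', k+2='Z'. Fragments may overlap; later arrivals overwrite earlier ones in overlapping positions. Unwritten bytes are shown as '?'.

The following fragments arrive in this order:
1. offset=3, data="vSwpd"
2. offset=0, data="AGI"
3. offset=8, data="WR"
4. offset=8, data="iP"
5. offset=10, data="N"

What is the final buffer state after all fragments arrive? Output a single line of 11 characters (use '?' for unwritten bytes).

Answer: AGIvSwpdiPN

Derivation:
Fragment 1: offset=3 data="vSwpd" -> buffer=???vSwpd???
Fragment 2: offset=0 data="AGI" -> buffer=AGIvSwpd???
Fragment 3: offset=8 data="WR" -> buffer=AGIvSwpdWR?
Fragment 4: offset=8 data="iP" -> buffer=AGIvSwpdiP?
Fragment 5: offset=10 data="N" -> buffer=AGIvSwpdiPN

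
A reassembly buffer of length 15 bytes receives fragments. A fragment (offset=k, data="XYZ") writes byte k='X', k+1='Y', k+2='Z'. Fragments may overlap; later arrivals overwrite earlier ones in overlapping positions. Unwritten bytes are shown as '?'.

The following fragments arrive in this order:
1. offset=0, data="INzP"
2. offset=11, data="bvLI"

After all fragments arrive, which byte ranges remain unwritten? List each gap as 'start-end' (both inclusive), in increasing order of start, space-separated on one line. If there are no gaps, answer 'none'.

Answer: 4-10

Derivation:
Fragment 1: offset=0 len=4
Fragment 2: offset=11 len=4
Gaps: 4-10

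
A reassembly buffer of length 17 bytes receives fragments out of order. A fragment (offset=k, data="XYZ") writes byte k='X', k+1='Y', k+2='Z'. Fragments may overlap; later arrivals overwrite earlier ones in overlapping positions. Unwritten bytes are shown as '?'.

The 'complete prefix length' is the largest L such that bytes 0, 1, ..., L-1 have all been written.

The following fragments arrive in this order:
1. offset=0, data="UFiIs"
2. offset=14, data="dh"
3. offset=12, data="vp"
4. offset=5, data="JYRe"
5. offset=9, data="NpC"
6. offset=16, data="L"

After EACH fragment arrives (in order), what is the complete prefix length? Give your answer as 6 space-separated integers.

Fragment 1: offset=0 data="UFiIs" -> buffer=UFiIs???????????? -> prefix_len=5
Fragment 2: offset=14 data="dh" -> buffer=UFiIs?????????dh? -> prefix_len=5
Fragment 3: offset=12 data="vp" -> buffer=UFiIs???????vpdh? -> prefix_len=5
Fragment 4: offset=5 data="JYRe" -> buffer=UFiIsJYRe???vpdh? -> prefix_len=9
Fragment 5: offset=9 data="NpC" -> buffer=UFiIsJYReNpCvpdh? -> prefix_len=16
Fragment 6: offset=16 data="L" -> buffer=UFiIsJYReNpCvpdhL -> prefix_len=17

Answer: 5 5 5 9 16 17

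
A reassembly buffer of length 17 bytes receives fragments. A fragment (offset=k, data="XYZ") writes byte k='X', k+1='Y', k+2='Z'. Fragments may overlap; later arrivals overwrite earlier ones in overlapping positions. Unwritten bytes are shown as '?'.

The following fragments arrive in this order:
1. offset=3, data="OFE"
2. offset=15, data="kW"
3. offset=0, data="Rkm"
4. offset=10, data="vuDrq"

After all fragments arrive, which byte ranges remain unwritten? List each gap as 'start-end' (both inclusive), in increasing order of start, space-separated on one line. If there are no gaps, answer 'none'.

Answer: 6-9

Derivation:
Fragment 1: offset=3 len=3
Fragment 2: offset=15 len=2
Fragment 3: offset=0 len=3
Fragment 4: offset=10 len=5
Gaps: 6-9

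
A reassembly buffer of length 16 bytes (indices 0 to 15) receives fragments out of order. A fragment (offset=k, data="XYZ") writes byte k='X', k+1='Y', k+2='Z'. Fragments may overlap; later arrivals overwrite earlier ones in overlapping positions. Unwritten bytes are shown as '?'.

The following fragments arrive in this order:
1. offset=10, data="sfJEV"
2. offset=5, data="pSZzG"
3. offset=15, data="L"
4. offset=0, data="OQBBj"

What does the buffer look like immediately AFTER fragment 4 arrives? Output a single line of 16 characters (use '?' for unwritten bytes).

Answer: OQBBjpSZzGsfJEVL

Derivation:
Fragment 1: offset=10 data="sfJEV" -> buffer=??????????sfJEV?
Fragment 2: offset=5 data="pSZzG" -> buffer=?????pSZzGsfJEV?
Fragment 3: offset=15 data="L" -> buffer=?????pSZzGsfJEVL
Fragment 4: offset=0 data="OQBBj" -> buffer=OQBBjpSZzGsfJEVL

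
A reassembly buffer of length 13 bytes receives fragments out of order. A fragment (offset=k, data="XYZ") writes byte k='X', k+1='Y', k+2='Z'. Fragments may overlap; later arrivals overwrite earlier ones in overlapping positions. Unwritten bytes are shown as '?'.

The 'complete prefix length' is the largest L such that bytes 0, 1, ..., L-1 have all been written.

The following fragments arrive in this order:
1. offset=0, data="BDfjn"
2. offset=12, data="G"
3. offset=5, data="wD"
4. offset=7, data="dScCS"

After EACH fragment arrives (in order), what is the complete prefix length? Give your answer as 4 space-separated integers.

Fragment 1: offset=0 data="BDfjn" -> buffer=BDfjn???????? -> prefix_len=5
Fragment 2: offset=12 data="G" -> buffer=BDfjn???????G -> prefix_len=5
Fragment 3: offset=5 data="wD" -> buffer=BDfjnwD?????G -> prefix_len=7
Fragment 4: offset=7 data="dScCS" -> buffer=BDfjnwDdScCSG -> prefix_len=13

Answer: 5 5 7 13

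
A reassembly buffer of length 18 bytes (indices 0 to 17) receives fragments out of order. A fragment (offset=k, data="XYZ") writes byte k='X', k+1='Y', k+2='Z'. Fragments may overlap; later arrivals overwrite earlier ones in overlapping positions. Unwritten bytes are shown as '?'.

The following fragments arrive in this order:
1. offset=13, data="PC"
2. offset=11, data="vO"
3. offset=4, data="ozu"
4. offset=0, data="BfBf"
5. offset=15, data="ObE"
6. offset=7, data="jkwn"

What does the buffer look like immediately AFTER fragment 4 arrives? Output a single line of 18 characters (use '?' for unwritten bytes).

Answer: BfBfozu????vOPC???

Derivation:
Fragment 1: offset=13 data="PC" -> buffer=?????????????PC???
Fragment 2: offset=11 data="vO" -> buffer=???????????vOPC???
Fragment 3: offset=4 data="ozu" -> buffer=????ozu????vOPC???
Fragment 4: offset=0 data="BfBf" -> buffer=BfBfozu????vOPC???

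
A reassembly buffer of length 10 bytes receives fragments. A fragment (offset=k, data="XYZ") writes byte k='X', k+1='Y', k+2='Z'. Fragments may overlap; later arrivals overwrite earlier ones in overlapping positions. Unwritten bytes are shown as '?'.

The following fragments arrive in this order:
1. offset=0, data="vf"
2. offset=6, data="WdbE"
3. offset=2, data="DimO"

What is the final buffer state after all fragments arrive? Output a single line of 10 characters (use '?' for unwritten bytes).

Fragment 1: offset=0 data="vf" -> buffer=vf????????
Fragment 2: offset=6 data="WdbE" -> buffer=vf????WdbE
Fragment 3: offset=2 data="DimO" -> buffer=vfDimOWdbE

Answer: vfDimOWdbE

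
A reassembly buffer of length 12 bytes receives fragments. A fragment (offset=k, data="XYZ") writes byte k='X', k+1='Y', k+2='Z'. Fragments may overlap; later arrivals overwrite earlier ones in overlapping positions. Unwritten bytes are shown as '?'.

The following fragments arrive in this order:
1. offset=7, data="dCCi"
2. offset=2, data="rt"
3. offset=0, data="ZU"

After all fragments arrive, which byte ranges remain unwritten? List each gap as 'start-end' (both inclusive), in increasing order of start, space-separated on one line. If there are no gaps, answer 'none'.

Answer: 4-6 11-11

Derivation:
Fragment 1: offset=7 len=4
Fragment 2: offset=2 len=2
Fragment 3: offset=0 len=2
Gaps: 4-6 11-11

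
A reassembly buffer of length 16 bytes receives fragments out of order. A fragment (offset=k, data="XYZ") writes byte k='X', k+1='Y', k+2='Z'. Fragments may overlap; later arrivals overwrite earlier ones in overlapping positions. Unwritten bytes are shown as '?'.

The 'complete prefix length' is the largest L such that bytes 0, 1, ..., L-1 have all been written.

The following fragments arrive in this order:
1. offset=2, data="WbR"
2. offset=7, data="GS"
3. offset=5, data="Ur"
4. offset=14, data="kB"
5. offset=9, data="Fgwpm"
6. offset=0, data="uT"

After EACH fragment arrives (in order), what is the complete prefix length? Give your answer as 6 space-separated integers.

Fragment 1: offset=2 data="WbR" -> buffer=??WbR??????????? -> prefix_len=0
Fragment 2: offset=7 data="GS" -> buffer=??WbR??GS??????? -> prefix_len=0
Fragment 3: offset=5 data="Ur" -> buffer=??WbRUrGS??????? -> prefix_len=0
Fragment 4: offset=14 data="kB" -> buffer=??WbRUrGS?????kB -> prefix_len=0
Fragment 5: offset=9 data="Fgwpm" -> buffer=??WbRUrGSFgwpmkB -> prefix_len=0
Fragment 6: offset=0 data="uT" -> buffer=uTWbRUrGSFgwpmkB -> prefix_len=16

Answer: 0 0 0 0 0 16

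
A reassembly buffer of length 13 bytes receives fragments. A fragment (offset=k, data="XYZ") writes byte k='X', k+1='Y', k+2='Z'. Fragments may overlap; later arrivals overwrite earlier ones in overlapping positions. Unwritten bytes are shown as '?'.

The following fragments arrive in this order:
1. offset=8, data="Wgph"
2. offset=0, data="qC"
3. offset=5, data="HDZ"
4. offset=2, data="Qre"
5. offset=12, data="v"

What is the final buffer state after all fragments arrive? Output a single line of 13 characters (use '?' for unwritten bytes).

Answer: qCQreHDZWgphv

Derivation:
Fragment 1: offset=8 data="Wgph" -> buffer=????????Wgph?
Fragment 2: offset=0 data="qC" -> buffer=qC??????Wgph?
Fragment 3: offset=5 data="HDZ" -> buffer=qC???HDZWgph?
Fragment 4: offset=2 data="Qre" -> buffer=qCQreHDZWgph?
Fragment 5: offset=12 data="v" -> buffer=qCQreHDZWgphv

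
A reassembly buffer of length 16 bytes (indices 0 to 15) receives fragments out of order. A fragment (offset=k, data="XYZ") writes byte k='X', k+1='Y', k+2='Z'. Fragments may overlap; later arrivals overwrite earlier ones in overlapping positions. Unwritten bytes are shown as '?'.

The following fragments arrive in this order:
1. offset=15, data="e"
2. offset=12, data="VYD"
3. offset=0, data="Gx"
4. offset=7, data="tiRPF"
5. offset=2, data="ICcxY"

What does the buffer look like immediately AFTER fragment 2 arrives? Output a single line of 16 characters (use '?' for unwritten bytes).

Answer: ????????????VYDe

Derivation:
Fragment 1: offset=15 data="e" -> buffer=???????????????e
Fragment 2: offset=12 data="VYD" -> buffer=????????????VYDe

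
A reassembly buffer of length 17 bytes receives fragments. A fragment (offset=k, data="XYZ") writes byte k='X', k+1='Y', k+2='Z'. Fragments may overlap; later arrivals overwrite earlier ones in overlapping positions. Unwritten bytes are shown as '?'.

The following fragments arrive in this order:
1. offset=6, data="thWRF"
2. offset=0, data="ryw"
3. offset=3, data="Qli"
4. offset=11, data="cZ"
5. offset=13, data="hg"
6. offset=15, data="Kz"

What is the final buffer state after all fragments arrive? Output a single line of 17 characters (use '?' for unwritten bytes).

Answer: rywQlithWRFcZhgKz

Derivation:
Fragment 1: offset=6 data="thWRF" -> buffer=??????thWRF??????
Fragment 2: offset=0 data="ryw" -> buffer=ryw???thWRF??????
Fragment 3: offset=3 data="Qli" -> buffer=rywQlithWRF??????
Fragment 4: offset=11 data="cZ" -> buffer=rywQlithWRFcZ????
Fragment 5: offset=13 data="hg" -> buffer=rywQlithWRFcZhg??
Fragment 6: offset=15 data="Kz" -> buffer=rywQlithWRFcZhgKz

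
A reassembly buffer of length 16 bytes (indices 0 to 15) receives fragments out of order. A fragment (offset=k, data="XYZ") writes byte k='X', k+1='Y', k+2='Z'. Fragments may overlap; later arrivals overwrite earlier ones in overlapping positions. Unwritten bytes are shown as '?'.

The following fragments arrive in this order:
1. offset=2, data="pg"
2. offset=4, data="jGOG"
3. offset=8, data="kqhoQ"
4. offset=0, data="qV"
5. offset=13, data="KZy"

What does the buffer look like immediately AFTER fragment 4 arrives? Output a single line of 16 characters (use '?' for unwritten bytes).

Fragment 1: offset=2 data="pg" -> buffer=??pg????????????
Fragment 2: offset=4 data="jGOG" -> buffer=??pgjGOG????????
Fragment 3: offset=8 data="kqhoQ" -> buffer=??pgjGOGkqhoQ???
Fragment 4: offset=0 data="qV" -> buffer=qVpgjGOGkqhoQ???

Answer: qVpgjGOGkqhoQ???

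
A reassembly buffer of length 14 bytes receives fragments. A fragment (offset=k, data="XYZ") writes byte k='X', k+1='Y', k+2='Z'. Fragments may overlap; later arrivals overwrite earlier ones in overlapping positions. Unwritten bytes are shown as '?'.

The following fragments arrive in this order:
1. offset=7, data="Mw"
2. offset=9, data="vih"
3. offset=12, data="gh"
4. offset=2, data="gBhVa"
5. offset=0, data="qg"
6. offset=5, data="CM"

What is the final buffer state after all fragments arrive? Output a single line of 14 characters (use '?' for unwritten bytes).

Answer: qggBhCMMwvihgh

Derivation:
Fragment 1: offset=7 data="Mw" -> buffer=???????Mw?????
Fragment 2: offset=9 data="vih" -> buffer=???????Mwvih??
Fragment 3: offset=12 data="gh" -> buffer=???????Mwvihgh
Fragment 4: offset=2 data="gBhVa" -> buffer=??gBhVaMwvihgh
Fragment 5: offset=0 data="qg" -> buffer=qggBhVaMwvihgh
Fragment 6: offset=5 data="CM" -> buffer=qggBhCMMwvihgh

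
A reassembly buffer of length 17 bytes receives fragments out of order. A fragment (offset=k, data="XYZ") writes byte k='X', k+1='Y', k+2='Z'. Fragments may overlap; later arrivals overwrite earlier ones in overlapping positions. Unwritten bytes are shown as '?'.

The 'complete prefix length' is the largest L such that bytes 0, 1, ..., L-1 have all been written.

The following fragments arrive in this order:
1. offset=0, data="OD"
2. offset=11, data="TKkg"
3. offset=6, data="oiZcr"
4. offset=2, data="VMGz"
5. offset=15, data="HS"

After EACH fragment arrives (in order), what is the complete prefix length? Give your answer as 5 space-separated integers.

Fragment 1: offset=0 data="OD" -> buffer=OD??????????????? -> prefix_len=2
Fragment 2: offset=11 data="TKkg" -> buffer=OD?????????TKkg?? -> prefix_len=2
Fragment 3: offset=6 data="oiZcr" -> buffer=OD????oiZcrTKkg?? -> prefix_len=2
Fragment 4: offset=2 data="VMGz" -> buffer=ODVMGzoiZcrTKkg?? -> prefix_len=15
Fragment 5: offset=15 data="HS" -> buffer=ODVMGzoiZcrTKkgHS -> prefix_len=17

Answer: 2 2 2 15 17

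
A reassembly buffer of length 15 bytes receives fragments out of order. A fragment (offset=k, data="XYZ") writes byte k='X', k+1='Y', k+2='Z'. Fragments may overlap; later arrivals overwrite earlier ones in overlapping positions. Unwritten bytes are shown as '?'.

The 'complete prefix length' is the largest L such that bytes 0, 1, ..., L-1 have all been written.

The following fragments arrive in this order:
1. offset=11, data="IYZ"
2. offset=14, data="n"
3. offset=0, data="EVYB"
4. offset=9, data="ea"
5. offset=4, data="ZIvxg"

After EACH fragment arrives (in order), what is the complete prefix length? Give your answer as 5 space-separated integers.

Fragment 1: offset=11 data="IYZ" -> buffer=???????????IYZ? -> prefix_len=0
Fragment 2: offset=14 data="n" -> buffer=???????????IYZn -> prefix_len=0
Fragment 3: offset=0 data="EVYB" -> buffer=EVYB???????IYZn -> prefix_len=4
Fragment 4: offset=9 data="ea" -> buffer=EVYB?????eaIYZn -> prefix_len=4
Fragment 5: offset=4 data="ZIvxg" -> buffer=EVYBZIvxgeaIYZn -> prefix_len=15

Answer: 0 0 4 4 15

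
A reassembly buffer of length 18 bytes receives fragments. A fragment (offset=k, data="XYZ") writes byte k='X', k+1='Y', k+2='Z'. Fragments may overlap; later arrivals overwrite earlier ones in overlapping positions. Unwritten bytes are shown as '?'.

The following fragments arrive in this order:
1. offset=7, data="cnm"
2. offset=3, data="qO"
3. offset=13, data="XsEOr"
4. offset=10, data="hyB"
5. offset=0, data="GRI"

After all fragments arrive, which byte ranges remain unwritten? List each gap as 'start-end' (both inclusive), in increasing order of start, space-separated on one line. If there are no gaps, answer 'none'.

Fragment 1: offset=7 len=3
Fragment 2: offset=3 len=2
Fragment 3: offset=13 len=5
Fragment 4: offset=10 len=3
Fragment 5: offset=0 len=3
Gaps: 5-6

Answer: 5-6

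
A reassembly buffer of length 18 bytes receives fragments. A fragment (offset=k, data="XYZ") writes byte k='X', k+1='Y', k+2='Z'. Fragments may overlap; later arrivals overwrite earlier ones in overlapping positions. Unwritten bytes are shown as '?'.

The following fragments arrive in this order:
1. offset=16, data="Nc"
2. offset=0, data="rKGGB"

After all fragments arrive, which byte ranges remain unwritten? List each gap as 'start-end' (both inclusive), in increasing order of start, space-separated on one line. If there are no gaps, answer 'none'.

Answer: 5-15

Derivation:
Fragment 1: offset=16 len=2
Fragment 2: offset=0 len=5
Gaps: 5-15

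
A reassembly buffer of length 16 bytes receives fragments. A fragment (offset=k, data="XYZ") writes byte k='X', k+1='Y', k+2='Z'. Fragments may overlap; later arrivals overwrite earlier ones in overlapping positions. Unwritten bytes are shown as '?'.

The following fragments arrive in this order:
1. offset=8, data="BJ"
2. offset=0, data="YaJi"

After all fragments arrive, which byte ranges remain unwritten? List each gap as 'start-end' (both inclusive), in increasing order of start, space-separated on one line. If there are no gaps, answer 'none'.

Fragment 1: offset=8 len=2
Fragment 2: offset=0 len=4
Gaps: 4-7 10-15

Answer: 4-7 10-15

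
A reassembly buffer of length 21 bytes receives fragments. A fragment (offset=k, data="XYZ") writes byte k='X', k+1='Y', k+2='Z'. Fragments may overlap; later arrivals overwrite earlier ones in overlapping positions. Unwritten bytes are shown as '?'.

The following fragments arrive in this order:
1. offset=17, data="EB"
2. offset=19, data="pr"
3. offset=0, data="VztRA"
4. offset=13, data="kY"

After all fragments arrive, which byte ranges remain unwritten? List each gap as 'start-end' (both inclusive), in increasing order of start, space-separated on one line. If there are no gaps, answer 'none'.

Answer: 5-12 15-16

Derivation:
Fragment 1: offset=17 len=2
Fragment 2: offset=19 len=2
Fragment 3: offset=0 len=5
Fragment 4: offset=13 len=2
Gaps: 5-12 15-16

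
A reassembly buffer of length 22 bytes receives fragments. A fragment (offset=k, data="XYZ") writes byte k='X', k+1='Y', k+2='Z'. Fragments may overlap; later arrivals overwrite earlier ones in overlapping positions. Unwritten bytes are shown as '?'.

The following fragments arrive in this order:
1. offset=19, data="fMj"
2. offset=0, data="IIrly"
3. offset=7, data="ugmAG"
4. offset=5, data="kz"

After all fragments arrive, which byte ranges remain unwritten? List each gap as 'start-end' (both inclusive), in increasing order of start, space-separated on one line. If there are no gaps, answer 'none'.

Answer: 12-18

Derivation:
Fragment 1: offset=19 len=3
Fragment 2: offset=0 len=5
Fragment 3: offset=7 len=5
Fragment 4: offset=5 len=2
Gaps: 12-18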